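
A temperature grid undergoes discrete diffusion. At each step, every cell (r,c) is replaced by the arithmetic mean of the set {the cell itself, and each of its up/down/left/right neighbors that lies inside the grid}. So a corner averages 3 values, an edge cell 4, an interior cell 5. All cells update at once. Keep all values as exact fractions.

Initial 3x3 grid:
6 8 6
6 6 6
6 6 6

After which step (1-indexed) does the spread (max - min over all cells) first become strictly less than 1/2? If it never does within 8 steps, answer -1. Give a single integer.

Step 1: max=20/3, min=6, spread=2/3
Step 2: max=787/120, min=6, spread=67/120
Step 3: max=6917/1080, min=607/100, spread=1807/5400
  -> spread < 1/2 first at step 3
Step 4: max=2749963/432000, min=16561/2700, spread=33401/144000
Step 5: max=24557933/3888000, min=1663391/270000, spread=3025513/19440000
Step 6: max=9796126867/1555200000, min=89155949/14400000, spread=53531/497664
Step 7: max=585904925849/93312000000, min=24119116051/3888000000, spread=450953/5971968
Step 8: max=35101223560603/5598720000000, min=2900368610519/466560000000, spread=3799043/71663616

Answer: 3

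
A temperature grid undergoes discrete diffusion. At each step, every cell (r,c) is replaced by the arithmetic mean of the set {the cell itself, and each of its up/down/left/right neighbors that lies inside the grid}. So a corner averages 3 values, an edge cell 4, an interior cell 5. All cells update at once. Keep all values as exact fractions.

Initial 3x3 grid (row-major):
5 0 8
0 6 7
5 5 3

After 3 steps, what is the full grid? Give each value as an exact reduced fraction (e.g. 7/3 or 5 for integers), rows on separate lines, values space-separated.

Answer: 7471/2160 61547/14400 3337/720
1527/400 4119/1000 1001/200
8171/2160 65047/14400 3437/720

Derivation:
After step 1:
  5/3 19/4 5
  4 18/5 6
  10/3 19/4 5
After step 2:
  125/36 901/240 21/4
  63/20 231/50 49/10
  145/36 1001/240 21/4
After step 3:
  7471/2160 61547/14400 3337/720
  1527/400 4119/1000 1001/200
  8171/2160 65047/14400 3437/720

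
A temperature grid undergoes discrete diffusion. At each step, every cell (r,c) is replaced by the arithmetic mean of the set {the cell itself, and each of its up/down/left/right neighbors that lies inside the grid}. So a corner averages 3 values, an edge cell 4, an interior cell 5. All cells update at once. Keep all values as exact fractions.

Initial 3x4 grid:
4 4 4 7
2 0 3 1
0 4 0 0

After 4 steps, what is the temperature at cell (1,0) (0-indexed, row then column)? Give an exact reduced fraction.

Step 1: cell (1,0) = 3/2
Step 2: cell (1,0) = 283/120
Step 3: cell (1,0) = 15137/7200
Step 4: cell (1,0) = 994003/432000
Full grid after step 4:
  165767/64800 303877/108000 102209/36000 127643/43200
  994003/432000 201181/90000 884149/360000 2051681/864000
  20207/10800 139543/72000 395129/216000 259579/129600

Answer: 994003/432000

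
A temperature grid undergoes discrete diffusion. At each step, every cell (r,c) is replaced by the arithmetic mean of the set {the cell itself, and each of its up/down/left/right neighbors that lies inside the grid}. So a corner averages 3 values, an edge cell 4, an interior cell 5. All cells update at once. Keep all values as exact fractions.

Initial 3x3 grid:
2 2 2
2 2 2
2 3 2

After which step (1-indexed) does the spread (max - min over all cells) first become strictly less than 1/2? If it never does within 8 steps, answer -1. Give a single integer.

Step 1: max=7/3, min=2, spread=1/3
  -> spread < 1/2 first at step 1
Step 2: max=547/240, min=2, spread=67/240
Step 3: max=4757/2160, min=407/200, spread=1807/10800
Step 4: max=1885963/864000, min=11161/5400, spread=33401/288000
Step 5: max=16781933/7776000, min=1123391/540000, spread=3025513/38880000
Step 6: max=6685726867/3110400000, min=60355949/28800000, spread=53531/995328
Step 7: max=399280925849/186624000000, min=16343116051/7776000000, spread=450953/11943936
Step 8: max=23903783560603/11197440000000, min=1967248610519/933120000000, spread=3799043/143327232

Answer: 1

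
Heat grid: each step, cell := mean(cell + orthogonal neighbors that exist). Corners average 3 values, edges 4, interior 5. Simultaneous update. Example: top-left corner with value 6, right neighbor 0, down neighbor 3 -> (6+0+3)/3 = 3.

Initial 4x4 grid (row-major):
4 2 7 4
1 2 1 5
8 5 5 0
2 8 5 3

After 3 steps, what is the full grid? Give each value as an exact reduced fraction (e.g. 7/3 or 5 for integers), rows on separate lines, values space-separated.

Answer: 1673/540 25613/7200 25109/7200 421/108
27083/7200 5087/1500 1147/300 24359/7200
2029/480 1121/250 2741/750 26383/7200
51/10 2219/480 31453/7200 959/270

Derivation:
After step 1:
  7/3 15/4 7/2 16/3
  15/4 11/5 4 5/2
  4 28/5 16/5 13/4
  6 5 21/4 8/3
After step 2:
  59/18 707/240 199/48 34/9
  737/240 193/50 77/25 181/48
  387/80 4 213/50 697/240
  5 437/80 967/240 67/18
After step 3:
  1673/540 25613/7200 25109/7200 421/108
  27083/7200 5087/1500 1147/300 24359/7200
  2029/480 1121/250 2741/750 26383/7200
  51/10 2219/480 31453/7200 959/270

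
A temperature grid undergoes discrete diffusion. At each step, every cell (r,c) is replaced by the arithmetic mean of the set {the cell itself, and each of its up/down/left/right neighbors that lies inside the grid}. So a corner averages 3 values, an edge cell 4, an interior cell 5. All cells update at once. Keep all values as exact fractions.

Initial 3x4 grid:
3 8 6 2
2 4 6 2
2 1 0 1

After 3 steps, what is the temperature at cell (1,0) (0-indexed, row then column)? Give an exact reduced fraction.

Answer: 15497/4800

Derivation:
Step 1: cell (1,0) = 11/4
Step 2: cell (1,0) = 259/80
Step 3: cell (1,0) = 15497/4800
Full grid after step 3:
  4381/1080 30353/7200 30083/7200 3943/1080
  15497/4800 7033/2000 19559/6000 43411/14400
  2771/1080 18103/7200 6011/2400 89/40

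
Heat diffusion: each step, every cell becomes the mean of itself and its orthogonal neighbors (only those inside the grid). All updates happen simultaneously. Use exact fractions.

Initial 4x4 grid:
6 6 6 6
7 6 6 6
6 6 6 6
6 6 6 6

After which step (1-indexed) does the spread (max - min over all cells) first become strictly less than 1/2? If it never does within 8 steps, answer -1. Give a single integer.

Answer: 1

Derivation:
Step 1: max=19/3, min=6, spread=1/3
  -> spread < 1/2 first at step 1
Step 2: max=751/120, min=6, spread=31/120
Step 3: max=6691/1080, min=6, spread=211/1080
Step 4: max=664843/108000, min=6, spread=16843/108000
Step 5: max=5970643/972000, min=54079/9000, spread=130111/972000
Step 6: max=178602367/29160000, min=3247159/540000, spread=3255781/29160000
Step 7: max=5349153691/874800000, min=3251107/540000, spread=82360351/874800000
Step 8: max=160215316891/26244000000, min=585706441/97200000, spread=2074577821/26244000000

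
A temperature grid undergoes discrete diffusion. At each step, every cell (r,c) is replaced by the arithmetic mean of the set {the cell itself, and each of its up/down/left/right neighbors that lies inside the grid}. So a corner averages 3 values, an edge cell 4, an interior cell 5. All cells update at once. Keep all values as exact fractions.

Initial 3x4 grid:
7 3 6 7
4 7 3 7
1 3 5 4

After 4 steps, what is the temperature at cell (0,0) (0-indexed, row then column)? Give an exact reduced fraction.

Step 1: cell (0,0) = 14/3
Step 2: cell (0,0) = 91/18
Step 3: cell (0,0) = 1997/432
Step 4: cell (0,0) = 610757/129600
Full grid after step 4:
  610757/129600 130079/27000 70987/13500 691607/129600
  3723773/864000 1672897/360000 582749/120000 1511921/288000
  538307/129600 909757/216000 1016417/216000 633457/129600

Answer: 610757/129600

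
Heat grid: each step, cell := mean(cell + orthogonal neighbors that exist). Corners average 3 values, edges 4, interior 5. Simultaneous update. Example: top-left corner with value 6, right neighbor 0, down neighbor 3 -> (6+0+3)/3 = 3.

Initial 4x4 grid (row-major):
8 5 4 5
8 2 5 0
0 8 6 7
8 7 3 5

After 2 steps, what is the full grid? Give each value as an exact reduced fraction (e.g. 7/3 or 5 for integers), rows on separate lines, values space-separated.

Answer: 65/12 221/40 159/40 4
231/40 457/100 119/25 303/80
201/40 57/10 471/100 391/80
35/6 427/80 451/80 59/12

Derivation:
After step 1:
  7 19/4 19/4 3
  9/2 28/5 17/5 17/4
  6 23/5 29/5 9/2
  5 13/2 21/4 5
After step 2:
  65/12 221/40 159/40 4
  231/40 457/100 119/25 303/80
  201/40 57/10 471/100 391/80
  35/6 427/80 451/80 59/12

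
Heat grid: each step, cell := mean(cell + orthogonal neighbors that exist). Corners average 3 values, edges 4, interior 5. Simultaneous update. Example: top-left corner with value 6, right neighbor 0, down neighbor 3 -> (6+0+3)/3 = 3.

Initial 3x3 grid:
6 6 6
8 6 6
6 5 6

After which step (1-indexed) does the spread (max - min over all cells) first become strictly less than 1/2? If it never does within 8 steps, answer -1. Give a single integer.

Step 1: max=20/3, min=17/3, spread=1
Step 2: max=257/40, min=209/36, spread=223/360
Step 3: max=6851/1080, min=12787/2160, spread=61/144
  -> spread < 1/2 first at step 3
Step 4: max=405907/64800, min=773489/129600, spread=511/1728
Step 5: max=24212279/3888000, min=46808683/7776000, spread=4309/20736
Step 6: max=1444714063/233280000, min=2821375001/466560000, spread=36295/248832
Step 7: max=86401155611/13996800000, min=169935689347/27993600000, spread=305773/2985984
Step 8: max=5170629952267/839808000000, min=10220512201409/1679616000000, spread=2575951/35831808

Answer: 3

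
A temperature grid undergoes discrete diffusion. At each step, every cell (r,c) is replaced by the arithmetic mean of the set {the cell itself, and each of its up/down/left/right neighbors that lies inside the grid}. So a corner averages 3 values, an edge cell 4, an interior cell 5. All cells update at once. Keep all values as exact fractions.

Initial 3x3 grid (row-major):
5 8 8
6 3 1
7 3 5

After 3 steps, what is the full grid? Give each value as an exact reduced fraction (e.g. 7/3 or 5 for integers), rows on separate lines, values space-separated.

After step 1:
  19/3 6 17/3
  21/4 21/5 17/4
  16/3 9/2 3
After step 2:
  211/36 111/20 191/36
  1267/240 121/25 1027/240
  181/36 511/120 47/12
After step 3:
  12017/2160 6467/1200 10897/2160
  75629/14400 3631/750 66029/14400
  10487/2160 32477/7200 2989/720

Answer: 12017/2160 6467/1200 10897/2160
75629/14400 3631/750 66029/14400
10487/2160 32477/7200 2989/720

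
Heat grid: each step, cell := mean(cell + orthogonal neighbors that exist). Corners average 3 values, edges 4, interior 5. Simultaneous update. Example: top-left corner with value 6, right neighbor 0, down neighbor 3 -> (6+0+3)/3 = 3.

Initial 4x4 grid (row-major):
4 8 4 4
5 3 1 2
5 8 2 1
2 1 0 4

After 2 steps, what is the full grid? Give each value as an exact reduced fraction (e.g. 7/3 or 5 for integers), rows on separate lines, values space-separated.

After step 1:
  17/3 19/4 17/4 10/3
  17/4 5 12/5 2
  5 19/5 12/5 9/4
  8/3 11/4 7/4 5/3
After step 2:
  44/9 59/12 221/60 115/36
  239/48 101/25 321/100 599/240
  943/240 379/100 63/25 499/240
  125/36 329/120 257/120 17/9

Answer: 44/9 59/12 221/60 115/36
239/48 101/25 321/100 599/240
943/240 379/100 63/25 499/240
125/36 329/120 257/120 17/9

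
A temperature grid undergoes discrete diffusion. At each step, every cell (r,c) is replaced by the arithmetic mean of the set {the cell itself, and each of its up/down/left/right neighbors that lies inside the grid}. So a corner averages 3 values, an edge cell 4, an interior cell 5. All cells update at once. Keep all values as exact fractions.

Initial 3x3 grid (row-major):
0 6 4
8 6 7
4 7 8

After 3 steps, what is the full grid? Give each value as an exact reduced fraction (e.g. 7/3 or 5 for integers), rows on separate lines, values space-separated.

After step 1:
  14/3 4 17/3
  9/2 34/5 25/4
  19/3 25/4 22/3
After step 2:
  79/18 317/60 191/36
  223/40 139/25 521/80
  205/36 1603/240 119/18
After step 3:
  5489/1080 4621/900 12313/2160
  12731/2400 2961/500 28787/4800
  12923/2160 88361/14400 7129/1080

Answer: 5489/1080 4621/900 12313/2160
12731/2400 2961/500 28787/4800
12923/2160 88361/14400 7129/1080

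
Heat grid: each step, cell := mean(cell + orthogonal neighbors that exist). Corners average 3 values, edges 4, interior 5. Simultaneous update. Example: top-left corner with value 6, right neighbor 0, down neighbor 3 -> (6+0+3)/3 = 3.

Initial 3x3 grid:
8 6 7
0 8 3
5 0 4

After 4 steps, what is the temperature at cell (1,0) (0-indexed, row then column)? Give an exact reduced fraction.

Step 1: cell (1,0) = 21/4
Step 2: cell (1,0) = 899/240
Step 3: cell (1,0) = 65953/14400
Step 4: cell (1,0) = 3701291/864000
Full grid after step 4:
  323299/64800 157733/32000 667573/129600
  3701291/864000 184713/40000 1928333/432000
  258949/64800 367699/96000 538873/129600

Answer: 3701291/864000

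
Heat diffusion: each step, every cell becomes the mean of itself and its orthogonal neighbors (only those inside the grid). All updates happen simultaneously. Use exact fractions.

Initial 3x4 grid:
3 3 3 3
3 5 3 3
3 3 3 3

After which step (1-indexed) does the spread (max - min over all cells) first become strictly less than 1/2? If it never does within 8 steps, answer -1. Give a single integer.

Answer: 2

Derivation:
Step 1: max=7/2, min=3, spread=1/2
Step 2: max=173/50, min=3, spread=23/50
  -> spread < 1/2 first at step 2
Step 3: max=8011/2400, min=613/200, spread=131/480
Step 4: max=71351/21600, min=11191/3600, spread=841/4320
Step 5: max=28462051/8640000, min=2253373/720000, spread=56863/345600
Step 6: max=254814341/77760000, min=20429543/6480000, spread=386393/3110400
Step 7: max=101705723131/31104000000, min=8196358813/2592000000, spread=26795339/248832000
Step 8: max=6082535714129/1866240000000, min=493646149667/155520000000, spread=254051069/2985984000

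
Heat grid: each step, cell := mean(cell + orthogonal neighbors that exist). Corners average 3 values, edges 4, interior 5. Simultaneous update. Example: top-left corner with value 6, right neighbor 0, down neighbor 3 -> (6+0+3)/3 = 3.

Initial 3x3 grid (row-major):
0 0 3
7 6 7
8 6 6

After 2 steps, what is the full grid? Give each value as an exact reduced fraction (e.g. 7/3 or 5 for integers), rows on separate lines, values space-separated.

Answer: 59/18 787/240 133/36
1187/240 247/50 611/120
25/4 751/120 55/9

Derivation:
After step 1:
  7/3 9/4 10/3
  21/4 26/5 11/2
  7 13/2 19/3
After step 2:
  59/18 787/240 133/36
  1187/240 247/50 611/120
  25/4 751/120 55/9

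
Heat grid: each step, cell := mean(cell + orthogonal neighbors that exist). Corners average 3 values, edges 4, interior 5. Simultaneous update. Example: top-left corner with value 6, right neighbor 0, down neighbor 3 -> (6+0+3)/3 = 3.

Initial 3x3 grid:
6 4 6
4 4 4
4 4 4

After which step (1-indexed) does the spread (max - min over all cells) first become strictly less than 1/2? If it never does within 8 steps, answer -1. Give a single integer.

Step 1: max=5, min=4, spread=1
Step 2: max=85/18, min=4, spread=13/18
Step 3: max=3317/720, min=299/72, spread=109/240
  -> spread < 1/2 first at step 3
Step 4: max=58469/12960, min=7561/1800, spread=20149/64800
Step 5: max=11597933/2592000, min=1105291/259200, spread=545023/2592000
Step 6: max=689463751/155520000, min=13891237/3240000, spread=36295/248832
Step 7: max=41209970597/9331200000, min=3354535831/777600000, spread=305773/2985984
Step 8: max=2462802670159/559872000000, min=33646575497/7776000000, spread=2575951/35831808

Answer: 3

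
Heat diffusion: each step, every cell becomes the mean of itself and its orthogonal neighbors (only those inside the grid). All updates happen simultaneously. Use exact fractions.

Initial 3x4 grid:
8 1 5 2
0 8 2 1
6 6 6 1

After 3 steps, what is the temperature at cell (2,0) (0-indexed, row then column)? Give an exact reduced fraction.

Answer: 3293/720

Derivation:
Step 1: cell (2,0) = 4
Step 2: cell (2,0) = 16/3
Step 3: cell (2,0) = 3293/720
Full grid after step 3:
  1469/360 641/150 11429/3600 3167/1080
  3807/800 8063/2000 22889/6000 19403/7200
  3293/720 3827/800 26083/7200 7039/2160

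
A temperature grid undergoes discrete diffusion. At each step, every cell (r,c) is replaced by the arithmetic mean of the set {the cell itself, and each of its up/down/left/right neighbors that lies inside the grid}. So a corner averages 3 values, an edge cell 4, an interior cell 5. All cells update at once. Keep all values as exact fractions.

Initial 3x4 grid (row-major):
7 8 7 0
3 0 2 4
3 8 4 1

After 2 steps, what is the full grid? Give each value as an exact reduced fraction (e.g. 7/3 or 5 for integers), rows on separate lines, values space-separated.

Answer: 59/12 399/80 1009/240 29/9
1087/240 201/50 347/100 709/240
35/9 491/120 139/40 17/6

Derivation:
After step 1:
  6 11/2 17/4 11/3
  13/4 21/5 17/5 7/4
  14/3 15/4 15/4 3
After step 2:
  59/12 399/80 1009/240 29/9
  1087/240 201/50 347/100 709/240
  35/9 491/120 139/40 17/6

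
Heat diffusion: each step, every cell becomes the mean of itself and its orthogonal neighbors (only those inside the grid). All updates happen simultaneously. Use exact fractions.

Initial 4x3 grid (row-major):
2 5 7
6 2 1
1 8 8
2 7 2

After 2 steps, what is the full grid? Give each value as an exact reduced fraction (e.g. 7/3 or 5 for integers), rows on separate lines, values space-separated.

After step 1:
  13/3 4 13/3
  11/4 22/5 9/2
  17/4 26/5 19/4
  10/3 19/4 17/3
After step 2:
  133/36 64/15 77/18
  59/15 417/100 1079/240
  233/60 467/100 1207/240
  37/9 379/80 91/18

Answer: 133/36 64/15 77/18
59/15 417/100 1079/240
233/60 467/100 1207/240
37/9 379/80 91/18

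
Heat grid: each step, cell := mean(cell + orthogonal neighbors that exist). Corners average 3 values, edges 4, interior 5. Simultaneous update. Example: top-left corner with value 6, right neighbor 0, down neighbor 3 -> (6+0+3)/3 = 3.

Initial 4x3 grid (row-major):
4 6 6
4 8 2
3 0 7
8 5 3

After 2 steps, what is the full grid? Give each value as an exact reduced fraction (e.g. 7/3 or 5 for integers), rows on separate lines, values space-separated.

After step 1:
  14/3 6 14/3
  19/4 4 23/4
  15/4 23/5 3
  16/3 4 5
After step 2:
  185/36 29/6 197/36
  103/24 251/50 209/48
  553/120 387/100 367/80
  157/36 71/15 4

Answer: 185/36 29/6 197/36
103/24 251/50 209/48
553/120 387/100 367/80
157/36 71/15 4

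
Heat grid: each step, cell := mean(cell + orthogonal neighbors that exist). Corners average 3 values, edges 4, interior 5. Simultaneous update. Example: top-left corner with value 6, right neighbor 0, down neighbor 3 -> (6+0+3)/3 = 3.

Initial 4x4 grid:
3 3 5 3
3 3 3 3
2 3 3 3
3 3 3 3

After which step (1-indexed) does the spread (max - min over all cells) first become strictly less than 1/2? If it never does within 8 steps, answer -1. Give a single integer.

Answer: 4

Derivation:
Step 1: max=11/3, min=8/3, spread=1
Step 2: max=211/60, min=329/120, spread=31/40
Step 3: max=1831/540, min=3029/1080, spread=211/360
Step 4: max=53641/16200, min=92159/32400, spread=5041/10800
  -> spread < 1/2 first at step 4
Step 5: max=1592377/486000, min=2794421/972000, spread=130111/324000
Step 6: max=23594537/7290000, min=16922161/5832000, spread=3255781/9720000
Step 7: max=1403557021/437400000, min=2560032989/874800000, spread=82360351/291600000
Step 8: max=10444736839/3280500000, min=77334161249/26244000000, spread=2074577821/8748000000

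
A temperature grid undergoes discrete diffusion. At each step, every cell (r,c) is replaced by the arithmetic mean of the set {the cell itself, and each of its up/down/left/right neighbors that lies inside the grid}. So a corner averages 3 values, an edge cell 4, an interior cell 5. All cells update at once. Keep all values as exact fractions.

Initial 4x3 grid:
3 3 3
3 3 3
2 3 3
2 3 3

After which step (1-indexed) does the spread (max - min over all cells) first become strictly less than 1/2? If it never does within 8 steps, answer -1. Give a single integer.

Answer: 2

Derivation:
Step 1: max=3, min=7/3, spread=2/3
Step 2: max=3, min=91/36, spread=17/36
  -> spread < 1/2 first at step 2
Step 3: max=3, min=353/135, spread=52/135
Step 4: max=5353/1800, min=347551/129600, spread=7573/25920
Step 5: max=79783/27000, min=21158999/7776000, spread=363701/1555200
Step 6: max=2112587/720000, min=1283826001/466560000, spread=681043/3732480
Step 7: max=567317911/194400000, min=77611462859/27993600000, spread=163292653/1119744000
Step 8: max=16938860837/5832000000, min=4684020115681/1679616000000, spread=1554974443/13436928000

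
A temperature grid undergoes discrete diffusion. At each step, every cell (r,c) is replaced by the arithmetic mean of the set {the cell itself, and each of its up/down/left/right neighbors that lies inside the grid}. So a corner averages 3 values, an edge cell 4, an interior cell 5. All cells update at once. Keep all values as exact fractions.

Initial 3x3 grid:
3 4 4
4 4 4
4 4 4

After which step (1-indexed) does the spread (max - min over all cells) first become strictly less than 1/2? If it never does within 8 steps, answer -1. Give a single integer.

Answer: 1

Derivation:
Step 1: max=4, min=11/3, spread=1/3
  -> spread < 1/2 first at step 1
Step 2: max=4, min=67/18, spread=5/18
Step 3: max=4, min=823/216, spread=41/216
Step 4: max=1429/360, min=49709/12960, spread=347/2592
Step 5: max=14243/3600, min=3003463/777600, spread=2921/31104
Step 6: max=1702517/432000, min=180795461/46656000, spread=24611/373248
Step 7: max=38223259/9720000, min=10878717967/2799360000, spread=207329/4478976
Step 8: max=2034798401/518400000, min=653816447549/167961600000, spread=1746635/53747712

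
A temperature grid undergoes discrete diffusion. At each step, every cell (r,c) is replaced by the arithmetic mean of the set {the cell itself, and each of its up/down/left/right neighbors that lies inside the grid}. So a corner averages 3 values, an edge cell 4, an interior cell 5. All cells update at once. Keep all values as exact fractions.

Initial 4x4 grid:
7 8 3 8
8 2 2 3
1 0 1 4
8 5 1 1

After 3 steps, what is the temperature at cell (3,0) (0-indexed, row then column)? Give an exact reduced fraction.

Step 1: cell (3,0) = 14/3
Step 2: cell (3,0) = 149/36
Step 3: cell (3,0) = 7873/2160
Full grid after step 3:
  587/108 6833/1440 32293/7200 8887/2160
  6527/1440 1543/375 19861/6000 3161/900
  28939/7200 3671/1200 663/250 62/25
  7873/2160 1399/450 233/100 413/180

Answer: 7873/2160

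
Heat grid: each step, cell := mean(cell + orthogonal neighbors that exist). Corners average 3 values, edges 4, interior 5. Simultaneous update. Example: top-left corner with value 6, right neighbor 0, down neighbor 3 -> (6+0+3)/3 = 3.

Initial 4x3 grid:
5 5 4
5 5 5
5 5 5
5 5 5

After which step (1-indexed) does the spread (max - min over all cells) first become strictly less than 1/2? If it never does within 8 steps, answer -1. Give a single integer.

Answer: 1

Derivation:
Step 1: max=5, min=14/3, spread=1/3
  -> spread < 1/2 first at step 1
Step 2: max=5, min=85/18, spread=5/18
Step 3: max=5, min=1039/216, spread=41/216
Step 4: max=5, min=125383/25920, spread=4217/25920
Step 5: max=35921/7200, min=7566851/1555200, spread=38417/311040
Step 6: max=717403/144000, min=455359789/93312000, spread=1903471/18662400
Step 7: max=21484241/4320000, min=27392610911/5598720000, spread=18038617/223948800
Step 8: max=1931073241/388800000, min=1646347817149/335923200000, spread=883978523/13436928000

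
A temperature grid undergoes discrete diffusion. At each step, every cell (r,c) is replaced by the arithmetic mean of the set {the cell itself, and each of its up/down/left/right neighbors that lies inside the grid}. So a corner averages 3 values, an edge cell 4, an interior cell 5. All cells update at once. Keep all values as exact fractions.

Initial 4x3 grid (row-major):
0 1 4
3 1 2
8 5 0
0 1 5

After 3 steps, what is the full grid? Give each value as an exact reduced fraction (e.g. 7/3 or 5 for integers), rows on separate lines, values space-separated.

After step 1:
  4/3 3/2 7/3
  3 12/5 7/4
  4 3 3
  3 11/4 2
After step 2:
  35/18 227/120 67/36
  161/60 233/100 569/240
  13/4 303/100 39/16
  13/4 43/16 31/12
After step 3:
  2347/1080 14449/7200 4409/2160
  9187/3600 14767/6000 16199/7200
  229/75 2747/1000 6253/2400
  49/16 13861/4800 185/72

Answer: 2347/1080 14449/7200 4409/2160
9187/3600 14767/6000 16199/7200
229/75 2747/1000 6253/2400
49/16 13861/4800 185/72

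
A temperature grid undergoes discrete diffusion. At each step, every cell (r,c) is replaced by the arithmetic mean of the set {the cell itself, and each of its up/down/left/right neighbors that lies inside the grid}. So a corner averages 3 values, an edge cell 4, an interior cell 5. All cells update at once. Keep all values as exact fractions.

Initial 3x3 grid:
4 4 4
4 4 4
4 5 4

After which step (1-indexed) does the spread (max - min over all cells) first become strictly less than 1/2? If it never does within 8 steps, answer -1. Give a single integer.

Answer: 1

Derivation:
Step 1: max=13/3, min=4, spread=1/3
  -> spread < 1/2 first at step 1
Step 2: max=1027/240, min=4, spread=67/240
Step 3: max=9077/2160, min=807/200, spread=1807/10800
Step 4: max=3613963/864000, min=21961/5400, spread=33401/288000
Step 5: max=32333933/7776000, min=2203391/540000, spread=3025513/38880000
Step 6: max=12906526867/3110400000, min=117955949/28800000, spread=53531/995328
Step 7: max=772528925849/186624000000, min=31895116051/7776000000, spread=450953/11943936
Step 8: max=46298663560603/11197440000000, min=3833488610519/933120000000, spread=3799043/143327232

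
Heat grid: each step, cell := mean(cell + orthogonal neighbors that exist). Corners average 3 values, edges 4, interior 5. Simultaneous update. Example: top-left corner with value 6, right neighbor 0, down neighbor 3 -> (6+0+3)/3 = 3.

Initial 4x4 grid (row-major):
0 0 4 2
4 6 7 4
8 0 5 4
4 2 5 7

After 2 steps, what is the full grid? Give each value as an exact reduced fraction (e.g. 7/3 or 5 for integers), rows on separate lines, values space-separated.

After step 1:
  4/3 5/2 13/4 10/3
  9/2 17/5 26/5 17/4
  4 21/5 21/5 5
  14/3 11/4 19/4 16/3
After step 2:
  25/9 629/240 857/240 65/18
  397/120 99/25 203/50 1067/240
  521/120 371/100 467/100 1127/240
  137/36 491/120 511/120 181/36

Answer: 25/9 629/240 857/240 65/18
397/120 99/25 203/50 1067/240
521/120 371/100 467/100 1127/240
137/36 491/120 511/120 181/36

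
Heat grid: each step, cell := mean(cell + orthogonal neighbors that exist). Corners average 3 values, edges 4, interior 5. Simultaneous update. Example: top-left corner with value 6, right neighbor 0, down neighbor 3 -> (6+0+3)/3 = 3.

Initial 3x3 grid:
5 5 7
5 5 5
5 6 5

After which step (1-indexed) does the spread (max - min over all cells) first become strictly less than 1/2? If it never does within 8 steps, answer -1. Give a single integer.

Step 1: max=17/3, min=5, spread=2/3
Step 2: max=50/9, min=77/15, spread=19/45
  -> spread < 1/2 first at step 2
Step 3: max=1469/270, min=9353/1800, spread=1321/5400
Step 4: max=174821/32400, min=677359/129600, spread=877/5184
Step 5: max=1303439/243000, min=40788173/7776000, spread=7375/62208
Step 6: max=623517539/116640000, min=2455227031/466560000, spread=62149/746496
Step 7: max=18659008829/3499200000, min=147635998757/27993600000, spread=523543/8957952
Step 8: max=2235436121201/419904000000, min=8872829031679/1679616000000, spread=4410589/107495424

Answer: 2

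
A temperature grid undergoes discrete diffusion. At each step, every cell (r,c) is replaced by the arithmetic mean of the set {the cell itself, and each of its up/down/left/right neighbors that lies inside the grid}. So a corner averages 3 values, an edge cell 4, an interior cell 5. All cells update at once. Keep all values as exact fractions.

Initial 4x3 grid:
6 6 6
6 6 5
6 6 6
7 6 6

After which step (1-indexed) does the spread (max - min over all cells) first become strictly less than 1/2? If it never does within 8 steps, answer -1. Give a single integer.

Step 1: max=19/3, min=17/3, spread=2/3
Step 2: max=113/18, min=689/120, spread=193/360
Step 3: max=1337/216, min=6269/1080, spread=52/135
  -> spread < 1/2 first at step 3
Step 4: max=795301/129600, min=189359/32400, spread=7573/25920
Step 5: max=47436569/7776000, min=2851129/486000, spread=363701/1555200
Step 6: max=2833051711/466560000, min=343490167/58320000, spread=681043/3732480
Step 7: max=169429642949/27993600000, min=5167103957/874800000, spread=163292653/1119744000
Step 8: max=10139424434191/1679616000000, min=621565789301/104976000000, spread=1554974443/13436928000

Answer: 3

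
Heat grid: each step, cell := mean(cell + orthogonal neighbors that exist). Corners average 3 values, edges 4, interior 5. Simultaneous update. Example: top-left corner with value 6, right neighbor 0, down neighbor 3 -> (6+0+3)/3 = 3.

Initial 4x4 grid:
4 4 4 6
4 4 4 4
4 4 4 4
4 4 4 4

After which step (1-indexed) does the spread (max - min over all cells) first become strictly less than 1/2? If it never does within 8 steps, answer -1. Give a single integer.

Answer: 3

Derivation:
Step 1: max=14/3, min=4, spread=2/3
Step 2: max=41/9, min=4, spread=5/9
Step 3: max=473/108, min=4, spread=41/108
  -> spread < 1/2 first at step 3
Step 4: max=14003/3240, min=4, spread=1043/3240
Step 5: max=414353/97200, min=4, spread=25553/97200
Step 6: max=12335459/2916000, min=36079/9000, spread=645863/2916000
Step 7: max=367561691/87480000, min=240971/60000, spread=16225973/87480000
Step 8: max=10975077983/2624400000, min=108701/27000, spread=409340783/2624400000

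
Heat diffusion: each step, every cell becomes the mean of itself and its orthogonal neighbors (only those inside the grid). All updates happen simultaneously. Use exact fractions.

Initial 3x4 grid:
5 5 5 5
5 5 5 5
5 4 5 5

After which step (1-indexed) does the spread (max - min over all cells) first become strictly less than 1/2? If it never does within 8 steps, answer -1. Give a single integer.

Step 1: max=5, min=14/3, spread=1/3
  -> spread < 1/2 first at step 1
Step 2: max=5, min=569/120, spread=31/120
Step 3: max=5, min=5189/1080, spread=211/1080
Step 4: max=8953/1800, min=523103/108000, spread=14077/108000
Step 5: max=536317/108000, min=4719593/972000, spread=5363/48600
Step 6: max=297131/60000, min=142059191/29160000, spread=93859/1166400
Step 7: max=480663533/97200000, min=8537725519/1749600000, spread=4568723/69984000
Step 8: max=14398381111/2916000000, min=513099564371/104976000000, spread=8387449/167961600

Answer: 1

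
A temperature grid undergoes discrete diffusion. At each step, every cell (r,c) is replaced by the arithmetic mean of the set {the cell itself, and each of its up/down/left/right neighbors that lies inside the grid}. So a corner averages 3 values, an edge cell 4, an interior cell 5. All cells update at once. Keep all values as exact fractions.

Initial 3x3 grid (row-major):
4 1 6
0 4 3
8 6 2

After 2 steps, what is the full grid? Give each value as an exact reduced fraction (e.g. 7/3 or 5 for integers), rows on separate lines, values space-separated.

Answer: 113/36 231/80 65/18
197/60 193/50 271/80
41/9 121/30 149/36

Derivation:
After step 1:
  5/3 15/4 10/3
  4 14/5 15/4
  14/3 5 11/3
After step 2:
  113/36 231/80 65/18
  197/60 193/50 271/80
  41/9 121/30 149/36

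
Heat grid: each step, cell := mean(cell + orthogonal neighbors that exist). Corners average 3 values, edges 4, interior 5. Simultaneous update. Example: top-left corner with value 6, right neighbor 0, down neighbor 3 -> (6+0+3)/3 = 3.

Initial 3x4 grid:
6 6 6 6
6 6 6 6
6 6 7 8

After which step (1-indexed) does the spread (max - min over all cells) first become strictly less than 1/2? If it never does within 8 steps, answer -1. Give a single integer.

Answer: 4

Derivation:
Step 1: max=7, min=6, spread=1
Step 2: max=27/4, min=6, spread=3/4
Step 3: max=263/40, min=6, spread=23/40
Step 4: max=46663/7200, min=10847/1800, spread=131/288
  -> spread < 1/2 first at step 4
Step 5: max=2770597/432000, min=654053/108000, spread=30877/86400
Step 6: max=55022501/8640000, min=2190199/360000, spread=98309/345600
Step 7: max=9851993477/1555200000, min=296872811/48600000, spread=14082541/62208000
Step 8: max=588825822143/93312000000, min=8935760137/1458000000, spread=135497387/746496000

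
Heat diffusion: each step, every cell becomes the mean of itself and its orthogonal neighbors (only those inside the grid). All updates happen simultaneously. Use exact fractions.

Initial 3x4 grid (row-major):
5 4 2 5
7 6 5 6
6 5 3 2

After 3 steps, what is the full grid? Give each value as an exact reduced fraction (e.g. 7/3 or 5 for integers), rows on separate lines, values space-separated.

Answer: 11249/2160 34553/7200 31823/7200 9179/2160
19399/3600 3733/750 4419/1000 3377/800
437/80 11951/2400 31723/7200 8929/2160

Derivation:
After step 1:
  16/3 17/4 4 13/3
  6 27/5 22/5 9/2
  6 5 15/4 11/3
After step 2:
  187/36 1139/240 1019/240 77/18
  341/60 501/100 441/100 169/40
  17/3 403/80 1009/240 143/36
After step 3:
  11249/2160 34553/7200 31823/7200 9179/2160
  19399/3600 3733/750 4419/1000 3377/800
  437/80 11951/2400 31723/7200 8929/2160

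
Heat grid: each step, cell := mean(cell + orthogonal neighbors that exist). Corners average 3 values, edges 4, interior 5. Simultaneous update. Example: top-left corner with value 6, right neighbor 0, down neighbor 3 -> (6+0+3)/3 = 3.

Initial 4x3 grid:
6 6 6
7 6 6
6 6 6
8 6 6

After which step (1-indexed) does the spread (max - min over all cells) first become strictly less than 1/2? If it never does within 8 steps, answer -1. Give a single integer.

Step 1: max=27/4, min=6, spread=3/4
Step 2: max=239/36, min=6, spread=23/36
Step 3: max=1393/216, min=1207/200, spread=559/1350
  -> spread < 1/2 first at step 3
Step 4: max=415327/64800, min=32761/5400, spread=4439/12960
Step 5: max=24680333/3888000, min=659443/108000, spread=188077/777600
Step 6: max=1474725727/233280000, min=14878237/2430000, spread=1856599/9331200
Step 7: max=88105496693/13996800000, min=3583629757/583200000, spread=83935301/559872000
Step 8: max=5272967654287/839808000000, min=71830869221/11664000000, spread=809160563/6718464000

Answer: 3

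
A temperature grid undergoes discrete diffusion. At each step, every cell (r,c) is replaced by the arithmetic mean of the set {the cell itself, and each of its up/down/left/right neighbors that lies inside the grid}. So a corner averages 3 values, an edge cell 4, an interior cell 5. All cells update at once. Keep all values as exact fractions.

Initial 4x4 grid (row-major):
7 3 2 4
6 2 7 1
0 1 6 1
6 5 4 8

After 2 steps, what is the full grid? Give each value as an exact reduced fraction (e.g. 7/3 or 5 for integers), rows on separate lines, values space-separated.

Answer: 151/36 499/120 403/120 115/36
121/30 349/100 369/100 791/240
101/30 353/100 399/100 923/240
131/36 973/240 1073/240 169/36

Derivation:
After step 1:
  16/3 7/2 4 7/3
  15/4 19/5 18/5 13/4
  13/4 14/5 19/5 4
  11/3 4 23/4 13/3
After step 2:
  151/36 499/120 403/120 115/36
  121/30 349/100 369/100 791/240
  101/30 353/100 399/100 923/240
  131/36 973/240 1073/240 169/36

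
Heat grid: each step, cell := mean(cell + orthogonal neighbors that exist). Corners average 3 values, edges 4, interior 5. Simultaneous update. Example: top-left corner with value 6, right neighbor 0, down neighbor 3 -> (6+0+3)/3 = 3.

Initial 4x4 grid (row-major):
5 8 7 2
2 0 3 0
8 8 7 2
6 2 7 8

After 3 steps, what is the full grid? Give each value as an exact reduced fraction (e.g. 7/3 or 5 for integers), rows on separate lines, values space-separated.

After step 1:
  5 5 5 3
  15/4 21/5 17/5 7/4
  6 5 27/5 17/4
  16/3 23/4 6 17/3
After step 2:
  55/12 24/5 41/10 13/4
  379/80 427/100 79/20 31/10
  241/48 527/100 481/100 64/15
  205/36 265/48 1369/240 191/36
After step 3:
  3389/720 2663/600 161/40 209/60
  11167/2400 9211/2000 2023/500 437/120
  37301/7200 2987/600 28801/6000 7867/1800
  1169/216 39941/7200 38413/7200 10999/2160

Answer: 3389/720 2663/600 161/40 209/60
11167/2400 9211/2000 2023/500 437/120
37301/7200 2987/600 28801/6000 7867/1800
1169/216 39941/7200 38413/7200 10999/2160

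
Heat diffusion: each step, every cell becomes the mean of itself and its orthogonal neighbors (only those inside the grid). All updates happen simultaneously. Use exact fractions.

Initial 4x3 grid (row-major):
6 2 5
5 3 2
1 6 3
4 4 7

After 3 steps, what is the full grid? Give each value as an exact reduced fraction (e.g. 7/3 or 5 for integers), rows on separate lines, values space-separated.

Answer: 8411/2160 133/36 859/240
5431/1440 2279/600 1747/480
1883/480 4637/1200 5939/1440
39/10 2465/576 2311/540

Derivation:
After step 1:
  13/3 4 3
  15/4 18/5 13/4
  4 17/5 9/2
  3 21/4 14/3
After step 2:
  145/36 56/15 41/12
  941/240 18/5 287/80
  283/80 83/20 949/240
  49/12 979/240 173/36
After step 3:
  8411/2160 133/36 859/240
  5431/1440 2279/600 1747/480
  1883/480 4637/1200 5939/1440
  39/10 2465/576 2311/540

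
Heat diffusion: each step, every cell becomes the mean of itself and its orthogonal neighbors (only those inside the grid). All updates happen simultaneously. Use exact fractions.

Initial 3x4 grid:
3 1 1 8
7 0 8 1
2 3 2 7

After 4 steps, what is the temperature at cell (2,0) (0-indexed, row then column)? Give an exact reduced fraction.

Answer: 22373/7200

Derivation:
Step 1: cell (2,0) = 4
Step 2: cell (2,0) = 35/12
Step 3: cell (2,0) = 2441/720
Step 4: cell (2,0) = 22373/7200
Full grid after step 4:
  192307/64800 715459/216000 737219/216000 257147/64800
  699169/216000 279371/90000 85049/22500 413627/108000
  22373/7200 249403/72000 766469/216000 264197/64800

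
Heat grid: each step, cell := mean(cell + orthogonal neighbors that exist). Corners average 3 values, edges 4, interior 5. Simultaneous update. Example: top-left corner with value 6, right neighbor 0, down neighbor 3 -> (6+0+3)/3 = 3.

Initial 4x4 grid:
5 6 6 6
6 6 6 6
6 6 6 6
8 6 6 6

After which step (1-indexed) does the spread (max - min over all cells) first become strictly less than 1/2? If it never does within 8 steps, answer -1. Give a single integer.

Step 1: max=20/3, min=17/3, spread=1
Step 2: max=59/9, min=103/18, spread=5/6
Step 3: max=2747/432, min=158/27, spread=73/144
Step 4: max=81617/12960, min=4769/810, spread=1771/4320
  -> spread < 1/2 first at step 4
Step 5: max=2421971/388800, min=7682861/1296000, spread=1171127/3888000
Step 6: max=72241229/11664000, min=231572237/38880000, spread=27695579/116640000
Step 7: max=2155856747/349920000, min=6964434629/1166400000, spread=665263583/3499200000
Step 8: max=64449740717/10497600000, min=69764580623/11664000000, spread=16616181563/104976000000

Answer: 4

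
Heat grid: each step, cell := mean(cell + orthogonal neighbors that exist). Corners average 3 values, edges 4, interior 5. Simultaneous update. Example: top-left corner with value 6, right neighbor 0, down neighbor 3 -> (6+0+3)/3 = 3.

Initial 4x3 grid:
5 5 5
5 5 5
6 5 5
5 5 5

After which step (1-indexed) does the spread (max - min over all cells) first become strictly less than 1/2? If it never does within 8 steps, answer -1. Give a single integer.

Answer: 1

Derivation:
Step 1: max=16/3, min=5, spread=1/3
  -> spread < 1/2 first at step 1
Step 2: max=631/120, min=5, spread=31/120
Step 3: max=5611/1080, min=5, spread=211/1080
Step 4: max=556897/108000, min=9047/1800, spread=14077/108000
Step 5: max=5000407/972000, min=543683/108000, spread=5363/48600
Step 6: max=149540809/29160000, min=302869/60000, spread=93859/1166400
Step 7: max=8958274481/1749600000, min=491336467/97200000, spread=4568723/69984000
Step 8: max=536660435629/104976000000, min=14761618889/2916000000, spread=8387449/167961600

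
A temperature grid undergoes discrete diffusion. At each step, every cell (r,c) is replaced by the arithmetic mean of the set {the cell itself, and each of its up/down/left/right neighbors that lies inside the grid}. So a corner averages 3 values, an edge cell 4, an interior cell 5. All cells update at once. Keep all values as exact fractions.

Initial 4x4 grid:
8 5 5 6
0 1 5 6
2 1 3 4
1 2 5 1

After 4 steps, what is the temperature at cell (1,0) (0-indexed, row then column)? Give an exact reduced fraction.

Answer: 127219/43200

Derivation:
Step 1: cell (1,0) = 11/4
Step 2: cell (1,0) = 629/240
Step 3: cell (1,0) = 20717/7200
Step 4: cell (1,0) = 127219/43200
Full grid after step 4:
  226937/64800 41923/10800 238159/54000 61001/12960
  127219/43200 23951/7200 707347/180000 926851/216000
  501079/216000 478999/180000 586643/180000 801947/216000
  133033/64800 127261/54000 158333/54000 214589/64800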